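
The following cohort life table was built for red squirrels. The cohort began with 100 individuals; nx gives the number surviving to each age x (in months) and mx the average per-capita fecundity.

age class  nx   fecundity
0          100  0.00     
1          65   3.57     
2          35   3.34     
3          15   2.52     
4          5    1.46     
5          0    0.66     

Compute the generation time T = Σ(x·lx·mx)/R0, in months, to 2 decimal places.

lx = nx/n0 = nx/100: 1, 0.65, 0.35, 0.15, 0.05, 0
lx·mx: 0, 2.3205, 1.169, 0.378, 0.073, 0 → R0 = 3.9405
x·lx·mx: 0, 2.3205, 2.338, 1.134, 0.292, 0 → Σ = 6.0845
T = 6.0845 / 3.9405 = 1.544093… → 1.54

1.54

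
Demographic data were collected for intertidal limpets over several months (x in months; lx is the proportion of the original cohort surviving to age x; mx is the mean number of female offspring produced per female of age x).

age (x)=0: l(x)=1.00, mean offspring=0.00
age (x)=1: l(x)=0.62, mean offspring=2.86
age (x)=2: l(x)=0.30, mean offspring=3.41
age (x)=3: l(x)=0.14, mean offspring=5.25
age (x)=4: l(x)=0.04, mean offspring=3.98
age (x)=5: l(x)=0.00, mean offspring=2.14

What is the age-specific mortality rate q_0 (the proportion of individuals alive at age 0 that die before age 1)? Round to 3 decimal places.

q_0 = (l_0 − l_1) / l_0 = (1 − 0.62) / 1
     = 0.38 / 1 = 0.38 → 0.380

0.380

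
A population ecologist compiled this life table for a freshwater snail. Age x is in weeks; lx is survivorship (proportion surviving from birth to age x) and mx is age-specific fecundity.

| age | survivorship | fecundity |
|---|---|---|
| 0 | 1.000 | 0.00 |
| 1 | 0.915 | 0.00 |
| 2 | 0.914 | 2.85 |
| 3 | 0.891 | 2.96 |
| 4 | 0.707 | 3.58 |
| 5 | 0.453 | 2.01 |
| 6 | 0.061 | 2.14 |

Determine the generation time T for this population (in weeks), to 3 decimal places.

lx·mx: 0, 0, 2.6049, 2.63736, 2.53106, 0.91053, 0.13054 → R0 = 8.81439
x·lx·mx: 0, 0, 5.2098, 7.91208, 10.12424, 4.55265, 0.78324 → Σ = 28.58201
T = 28.58201 / 8.81439 = 3.242653… → 3.243

3.243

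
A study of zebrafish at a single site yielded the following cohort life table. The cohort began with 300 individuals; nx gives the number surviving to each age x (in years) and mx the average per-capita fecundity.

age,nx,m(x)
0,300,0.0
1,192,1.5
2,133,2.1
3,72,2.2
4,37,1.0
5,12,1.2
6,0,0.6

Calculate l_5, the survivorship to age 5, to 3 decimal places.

l_5 = n_5/n_0 = 12/300 = 0.04 → 0.040

0.040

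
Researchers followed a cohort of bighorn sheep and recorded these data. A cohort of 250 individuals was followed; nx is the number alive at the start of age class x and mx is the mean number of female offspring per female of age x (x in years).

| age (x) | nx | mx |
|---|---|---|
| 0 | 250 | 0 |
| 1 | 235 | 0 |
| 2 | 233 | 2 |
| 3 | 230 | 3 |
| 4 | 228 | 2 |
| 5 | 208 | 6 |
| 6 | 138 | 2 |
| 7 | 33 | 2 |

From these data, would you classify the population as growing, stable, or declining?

lx = nx/n0 = nx/250: 1, 0.94, 0.932, 0.92, 0.912, 0.832, 0.552, 0.132
R0 = Σ lx·mx = 0 + 0 + 1.864 + 2.76 + 1.824 + 4.992 + 1.104 + 0.264 = 12.808
R0 > 1, so the population is growing.

growing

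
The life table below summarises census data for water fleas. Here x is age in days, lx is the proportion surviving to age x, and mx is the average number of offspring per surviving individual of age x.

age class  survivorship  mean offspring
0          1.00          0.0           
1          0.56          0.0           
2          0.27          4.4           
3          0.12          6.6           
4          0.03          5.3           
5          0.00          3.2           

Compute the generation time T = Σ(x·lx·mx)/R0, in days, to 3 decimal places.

lx·mx: 0, 0, 1.188, 0.792, 0.159, 0 → R0 = 2.139
x·lx·mx: 0, 0, 2.376, 2.376, 0.636, 0 → Σ = 5.388
T = 5.388 / 2.139 = 2.518934… → 2.519

2.519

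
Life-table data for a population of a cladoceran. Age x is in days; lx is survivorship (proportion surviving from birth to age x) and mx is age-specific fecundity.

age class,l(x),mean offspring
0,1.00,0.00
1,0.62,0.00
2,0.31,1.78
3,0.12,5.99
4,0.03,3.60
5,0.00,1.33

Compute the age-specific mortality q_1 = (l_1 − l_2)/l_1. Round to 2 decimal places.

q_1 = (l_1 − l_2) / l_1 = (0.62 − 0.31) / 0.62
     = 0.31 / 0.62 = 0.5 → 0.50

0.50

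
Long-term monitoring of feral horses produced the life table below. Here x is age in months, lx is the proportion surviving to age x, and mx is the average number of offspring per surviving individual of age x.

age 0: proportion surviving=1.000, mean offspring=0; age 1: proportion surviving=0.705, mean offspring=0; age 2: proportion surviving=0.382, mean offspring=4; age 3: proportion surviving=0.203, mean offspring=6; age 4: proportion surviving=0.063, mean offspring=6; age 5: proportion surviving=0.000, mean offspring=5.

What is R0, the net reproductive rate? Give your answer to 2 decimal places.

lx·mx by age: 0, 0, 1.528, 1.218, 0.378, 0
R0 = Σ lx·mx = 3.124 → 3.12

3.12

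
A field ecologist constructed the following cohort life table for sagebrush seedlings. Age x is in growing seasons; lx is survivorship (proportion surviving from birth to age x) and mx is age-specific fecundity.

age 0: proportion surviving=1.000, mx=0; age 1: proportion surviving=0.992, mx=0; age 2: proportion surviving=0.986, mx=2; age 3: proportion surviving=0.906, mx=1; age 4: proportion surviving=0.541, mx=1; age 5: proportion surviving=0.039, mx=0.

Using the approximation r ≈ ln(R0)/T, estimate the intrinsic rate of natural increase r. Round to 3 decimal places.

R0 = Σ lx·mx = 0 + 0 + 1.972 + 0.906 + 0.541 + 0 = 3.419
Σ x·lx·mx = 8.826; T = 8.826/3.419 = 2.58146…
r ≈ ln(R0)/T = ln(3.419)/2.58146… = 0.47622… → 0.476

0.476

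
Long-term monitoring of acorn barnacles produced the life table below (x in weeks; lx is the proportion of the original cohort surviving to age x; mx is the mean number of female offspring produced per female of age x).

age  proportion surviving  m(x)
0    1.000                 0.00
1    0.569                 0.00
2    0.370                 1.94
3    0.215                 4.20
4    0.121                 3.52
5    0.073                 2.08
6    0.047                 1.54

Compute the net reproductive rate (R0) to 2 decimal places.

2.27

lx·mx by age: 0, 0, 0.7178, 0.903, 0.42592, 0.15184, 0.07238
R0 = Σ lx·mx = 2.27094 → 2.27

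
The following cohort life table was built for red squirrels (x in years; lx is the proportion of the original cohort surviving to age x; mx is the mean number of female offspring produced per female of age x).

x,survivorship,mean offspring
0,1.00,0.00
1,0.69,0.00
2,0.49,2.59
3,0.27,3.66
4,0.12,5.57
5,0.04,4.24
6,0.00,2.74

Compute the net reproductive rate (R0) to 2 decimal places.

3.10

lx·mx by age: 0, 0, 1.2691, 0.9882, 0.6684, 0.1696, 0
R0 = Σ lx·mx = 3.0953 → 3.10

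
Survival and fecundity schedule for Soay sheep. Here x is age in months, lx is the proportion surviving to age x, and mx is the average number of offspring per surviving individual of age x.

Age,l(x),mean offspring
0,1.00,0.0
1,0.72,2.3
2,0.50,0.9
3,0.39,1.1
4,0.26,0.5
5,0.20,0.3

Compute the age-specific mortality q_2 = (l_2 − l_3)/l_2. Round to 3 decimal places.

0.220

q_2 = (l_2 − l_3) / l_2 = (0.5 − 0.39) / 0.5
     = 0.11 / 0.5 = 0.22 → 0.220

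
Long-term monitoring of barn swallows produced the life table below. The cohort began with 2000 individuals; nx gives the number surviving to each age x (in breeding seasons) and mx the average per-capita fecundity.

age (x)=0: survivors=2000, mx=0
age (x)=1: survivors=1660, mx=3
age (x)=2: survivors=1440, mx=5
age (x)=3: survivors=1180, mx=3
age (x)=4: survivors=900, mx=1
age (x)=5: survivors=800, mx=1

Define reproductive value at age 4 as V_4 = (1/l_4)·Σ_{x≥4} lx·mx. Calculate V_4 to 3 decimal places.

1.889

lx = nx/n0 = nx/2000: 1, 0.83, 0.72, 0.59, 0.45, 0.4
lx·mx for x ≥ 4: 0.45, 0.4 → sum = 0.85
V_4 = 0.85 / l_4 = 0.85 / 0.45 = 1.888889… → 1.889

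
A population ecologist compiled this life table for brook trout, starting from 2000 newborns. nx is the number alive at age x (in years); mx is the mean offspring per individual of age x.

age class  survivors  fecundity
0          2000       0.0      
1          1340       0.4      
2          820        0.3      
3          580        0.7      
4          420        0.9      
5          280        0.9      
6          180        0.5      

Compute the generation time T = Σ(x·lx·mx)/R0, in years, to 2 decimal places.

2.91

lx = nx/n0 = nx/2000: 1, 0.67, 0.41, 0.29, 0.21, 0.14, 0.09
lx·mx: 0, 0.268, 0.123, 0.203, 0.189, 0.126, 0.045 → R0 = 0.954
x·lx·mx: 0, 0.268, 0.246, 0.609, 0.756, 0.63, 0.27 → Σ = 2.779
T = 2.779 / 0.954 = 2.912998… → 2.91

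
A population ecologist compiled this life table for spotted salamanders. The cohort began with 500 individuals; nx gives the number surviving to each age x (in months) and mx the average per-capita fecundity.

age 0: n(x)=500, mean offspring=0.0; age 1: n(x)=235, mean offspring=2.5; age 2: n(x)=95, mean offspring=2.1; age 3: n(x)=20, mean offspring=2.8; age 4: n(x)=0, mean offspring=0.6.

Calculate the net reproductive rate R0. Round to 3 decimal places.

lx = nx/n0 = nx/500: 1, 0.47, 0.19, 0.04, 0
lx·mx by age: 0, 1.175, 0.399, 0.112, 0
R0 = Σ lx·mx = 1.686 → 1.686

1.686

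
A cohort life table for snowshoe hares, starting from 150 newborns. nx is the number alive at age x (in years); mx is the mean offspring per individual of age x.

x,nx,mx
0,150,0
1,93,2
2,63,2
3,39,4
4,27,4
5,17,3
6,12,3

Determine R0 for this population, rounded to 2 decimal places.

lx = nx/n0 = nx/150: 1, 0.62, 0.42, 0.26, 0.18, 0.11333…, 0.08
lx·mx by age: 0, 1.24, 0.84, 1.04, 0.72, 0.34…, 0.24
R0 = Σ lx·mx = 4.42… → 4.42

4.42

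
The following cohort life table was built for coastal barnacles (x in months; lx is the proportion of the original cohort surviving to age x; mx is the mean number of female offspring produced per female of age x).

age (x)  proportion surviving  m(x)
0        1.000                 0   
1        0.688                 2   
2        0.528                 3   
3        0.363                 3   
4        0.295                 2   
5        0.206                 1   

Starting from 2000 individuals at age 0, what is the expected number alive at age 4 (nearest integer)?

Expected survivors = N0 · l_4 = 2000 × 0.295 = 590 → 590

590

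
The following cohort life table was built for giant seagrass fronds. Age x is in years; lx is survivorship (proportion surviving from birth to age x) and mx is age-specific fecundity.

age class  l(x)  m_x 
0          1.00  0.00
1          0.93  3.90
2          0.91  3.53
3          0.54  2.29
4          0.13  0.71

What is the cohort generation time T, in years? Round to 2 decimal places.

1.73

lx·mx: 0, 3.627, 3.2123, 1.2366, 0.0923 → R0 = 8.1682
x·lx·mx: 0, 3.627, 6.4246, 3.7098, 0.3692 → Σ = 14.1306
T = 14.1306 / 8.1682 = 1.729953… → 1.73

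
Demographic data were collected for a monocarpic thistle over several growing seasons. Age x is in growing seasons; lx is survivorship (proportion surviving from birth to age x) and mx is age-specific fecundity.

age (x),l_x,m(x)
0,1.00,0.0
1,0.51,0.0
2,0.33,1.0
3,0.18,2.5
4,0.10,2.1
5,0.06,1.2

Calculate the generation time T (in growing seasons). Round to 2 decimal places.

3.02

lx·mx: 0, 0, 0.33, 0.45, 0.21, 0.072 → R0 = 1.062
x·lx·mx: 0, 0, 0.66, 1.35, 0.84, 0.36 → Σ = 3.21
T = 3.21 / 1.062 = 3.022599… → 3.02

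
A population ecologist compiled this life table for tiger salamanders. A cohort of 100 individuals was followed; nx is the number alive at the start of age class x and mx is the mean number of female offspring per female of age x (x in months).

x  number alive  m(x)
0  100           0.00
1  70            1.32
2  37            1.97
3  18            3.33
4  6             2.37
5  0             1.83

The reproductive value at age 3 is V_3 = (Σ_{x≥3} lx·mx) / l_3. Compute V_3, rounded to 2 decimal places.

lx = nx/n0 = nx/100: 1, 0.7, 0.37, 0.18, 0.06, 0
lx·mx for x ≥ 3: 0.5994, 0.1422, 0 → sum = 0.7416
V_3 = 0.7416 / l_3 = 0.7416 / 0.18 = 4.12 → 4.12

4.12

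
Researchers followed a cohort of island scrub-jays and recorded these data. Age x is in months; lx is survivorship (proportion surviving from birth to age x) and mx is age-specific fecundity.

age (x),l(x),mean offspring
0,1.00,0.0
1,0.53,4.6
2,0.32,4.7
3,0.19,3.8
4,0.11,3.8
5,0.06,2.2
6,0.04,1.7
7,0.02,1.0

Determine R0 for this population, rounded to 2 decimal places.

5.30

lx·mx by age: 0, 2.438, 1.504, 0.722, 0.418, 0.132, 0.068, 0.02
R0 = Σ lx·mx = 5.302 → 5.30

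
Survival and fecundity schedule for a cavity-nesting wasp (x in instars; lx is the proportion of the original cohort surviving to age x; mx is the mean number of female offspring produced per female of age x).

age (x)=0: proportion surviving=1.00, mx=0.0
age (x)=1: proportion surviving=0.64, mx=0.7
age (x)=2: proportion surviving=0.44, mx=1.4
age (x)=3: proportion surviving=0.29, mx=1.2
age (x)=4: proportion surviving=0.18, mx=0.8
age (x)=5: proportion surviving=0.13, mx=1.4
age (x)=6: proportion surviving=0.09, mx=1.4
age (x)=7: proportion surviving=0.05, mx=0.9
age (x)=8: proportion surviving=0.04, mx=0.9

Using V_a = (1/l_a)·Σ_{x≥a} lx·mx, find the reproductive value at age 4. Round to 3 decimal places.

lx·mx for x ≥ 4: 0.144, 0.182, 0.126, 0.045, 0.036 → sum = 0.533
V_4 = 0.533 / l_4 = 0.533 / 0.18 = 2.961111… → 2.961

2.961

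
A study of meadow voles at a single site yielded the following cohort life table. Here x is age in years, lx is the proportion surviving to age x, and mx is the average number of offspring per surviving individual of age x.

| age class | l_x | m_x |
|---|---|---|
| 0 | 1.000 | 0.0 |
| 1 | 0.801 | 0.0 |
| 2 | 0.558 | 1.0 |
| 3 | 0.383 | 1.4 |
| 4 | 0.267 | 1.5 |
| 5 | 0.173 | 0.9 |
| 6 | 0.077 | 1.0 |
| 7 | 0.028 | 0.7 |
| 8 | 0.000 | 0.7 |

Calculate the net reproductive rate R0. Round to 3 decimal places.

lx·mx by age: 0, 0, 0.558, 0.5362, 0.4005, 0.1557, 0.077, 0.0196, 0
R0 = Σ lx·mx = 1.747 → 1.747

1.747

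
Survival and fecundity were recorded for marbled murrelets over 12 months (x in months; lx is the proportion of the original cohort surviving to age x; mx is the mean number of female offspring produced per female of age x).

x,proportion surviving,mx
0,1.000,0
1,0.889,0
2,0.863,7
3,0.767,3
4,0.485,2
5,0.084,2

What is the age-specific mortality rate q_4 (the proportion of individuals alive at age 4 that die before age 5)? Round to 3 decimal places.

0.827

q_4 = (l_4 − l_5) / l_4 = (0.485 − 0.084) / 0.485
     = 0.401 / 0.485 = 0.826804… → 0.827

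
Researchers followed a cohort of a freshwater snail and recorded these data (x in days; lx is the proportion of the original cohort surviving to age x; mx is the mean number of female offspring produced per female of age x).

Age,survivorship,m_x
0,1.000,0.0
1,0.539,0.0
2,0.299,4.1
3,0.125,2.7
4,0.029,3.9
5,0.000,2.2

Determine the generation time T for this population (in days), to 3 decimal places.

2.336

lx·mx: 0, 0, 1.2259, 0.3375, 0.1131, 0 → R0 = 1.6765
x·lx·mx: 0, 0, 2.4518, 1.0125, 0.4524, 0 → Σ = 3.9167
T = 3.9167 / 1.6765 = 2.336236… → 2.336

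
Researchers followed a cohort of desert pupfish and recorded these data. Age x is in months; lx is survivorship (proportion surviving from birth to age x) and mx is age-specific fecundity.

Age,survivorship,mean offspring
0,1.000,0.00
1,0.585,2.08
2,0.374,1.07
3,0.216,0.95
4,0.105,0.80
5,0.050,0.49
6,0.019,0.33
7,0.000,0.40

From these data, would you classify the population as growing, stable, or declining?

R0 = Σ lx·mx = 0 + 1.2168 + 0.40018 + 0.2052 + 0.084 + 0.0245 + 0.00627 + 0 = 1.93695
R0 > 1, so the population is growing.

growing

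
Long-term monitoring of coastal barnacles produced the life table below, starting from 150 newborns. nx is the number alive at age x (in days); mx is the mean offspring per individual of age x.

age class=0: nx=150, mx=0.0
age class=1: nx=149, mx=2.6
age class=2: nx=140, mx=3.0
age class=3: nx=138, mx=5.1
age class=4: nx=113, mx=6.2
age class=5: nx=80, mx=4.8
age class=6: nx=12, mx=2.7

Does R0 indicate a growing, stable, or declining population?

growing

lx = nx/n0 = nx/150: 1, 0.99333…, 0.93333…, 0.92, 0.75333…, 0.53333…, 0.08
R0 = Σ lx·mx = 0 + 2.582667… + 2.8… + 4.692 + 4.670667… + 2.56… + 0.216 = 17.521333…
R0 > 1, so the population is growing.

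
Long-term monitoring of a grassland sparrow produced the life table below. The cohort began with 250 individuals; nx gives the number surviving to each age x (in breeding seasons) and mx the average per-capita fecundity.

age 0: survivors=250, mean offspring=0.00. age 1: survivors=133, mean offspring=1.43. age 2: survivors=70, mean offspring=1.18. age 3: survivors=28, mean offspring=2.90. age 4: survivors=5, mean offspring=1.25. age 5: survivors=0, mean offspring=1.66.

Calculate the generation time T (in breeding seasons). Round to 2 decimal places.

lx = nx/n0 = nx/250: 1, 0.532, 0.28, 0.112, 0.02, 0
lx·mx: 0, 0.76076, 0.3304, 0.3248, 0.025, 0 → R0 = 1.44096
x·lx·mx: 0, 0.76076, 0.6608, 0.9744, 0.1, 0 → Σ = 2.49596
T = 2.49596 / 1.44096 = 1.732151… → 1.73

1.73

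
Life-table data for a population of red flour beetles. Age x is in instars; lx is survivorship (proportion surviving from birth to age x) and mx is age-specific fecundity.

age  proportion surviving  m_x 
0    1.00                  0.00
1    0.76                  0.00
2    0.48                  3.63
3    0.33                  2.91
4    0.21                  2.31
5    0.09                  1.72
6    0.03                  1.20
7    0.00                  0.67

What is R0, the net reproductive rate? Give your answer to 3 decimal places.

lx·mx by age: 0, 0, 1.7424, 0.9603, 0.4851, 0.1548, 0.036, 0
R0 = Σ lx·mx = 3.3786 → 3.379

3.379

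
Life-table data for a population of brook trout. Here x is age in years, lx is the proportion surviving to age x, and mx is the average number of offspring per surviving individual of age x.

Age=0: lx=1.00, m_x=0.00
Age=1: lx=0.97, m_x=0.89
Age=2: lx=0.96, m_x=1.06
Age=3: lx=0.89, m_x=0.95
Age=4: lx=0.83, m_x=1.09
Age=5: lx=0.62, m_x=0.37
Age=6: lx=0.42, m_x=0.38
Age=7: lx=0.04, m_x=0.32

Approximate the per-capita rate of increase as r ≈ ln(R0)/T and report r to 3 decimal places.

R0 = Σ lx·mx = 0 + 0.8633 + 1.0176 + 0.8455 + 0.9047 + 0.2294 + 0.1596 + 0.0128 = 4.0329
Σ x·lx·mx = 11.248; T = 11.248/4.0329 = 2.78906…
r ≈ ln(R0)/T = ln(4.0329)/2.78906… = 0.49998… → 0.500

0.500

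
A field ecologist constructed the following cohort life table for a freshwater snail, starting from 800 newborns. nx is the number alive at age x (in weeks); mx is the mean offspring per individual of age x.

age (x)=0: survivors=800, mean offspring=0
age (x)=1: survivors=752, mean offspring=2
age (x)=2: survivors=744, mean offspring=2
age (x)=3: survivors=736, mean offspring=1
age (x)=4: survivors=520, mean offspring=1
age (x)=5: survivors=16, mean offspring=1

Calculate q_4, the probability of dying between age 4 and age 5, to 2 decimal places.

0.97

lx = nx/n0 = nx/800: 1, 0.94, 0.93, 0.92, 0.65, 0.02
q_4 = (l_4 − l_5) / l_4 = (0.65 − 0.02) / 0.65
     = 0.63 / 0.65 = 0.969231… → 0.97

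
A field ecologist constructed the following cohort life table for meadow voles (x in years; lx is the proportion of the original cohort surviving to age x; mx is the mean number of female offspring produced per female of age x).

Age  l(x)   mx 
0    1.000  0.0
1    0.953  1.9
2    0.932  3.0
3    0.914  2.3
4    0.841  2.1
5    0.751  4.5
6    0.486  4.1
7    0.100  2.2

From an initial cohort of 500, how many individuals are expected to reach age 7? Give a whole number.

Expected survivors = N0 · l_7 = 500 × 0.100 = 50 → 50

50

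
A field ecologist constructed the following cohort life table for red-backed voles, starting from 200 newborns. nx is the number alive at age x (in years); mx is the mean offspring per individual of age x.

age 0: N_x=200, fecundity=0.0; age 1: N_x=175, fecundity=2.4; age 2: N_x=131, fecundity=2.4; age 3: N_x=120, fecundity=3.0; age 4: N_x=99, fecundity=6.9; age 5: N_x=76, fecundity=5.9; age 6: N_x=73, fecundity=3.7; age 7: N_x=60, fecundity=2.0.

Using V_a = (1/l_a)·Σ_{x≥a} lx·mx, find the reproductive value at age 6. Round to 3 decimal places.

lx = nx/n0 = nx/200: 1, 0.875, 0.655, 0.6, 0.495, 0.38, 0.365, 0.3
lx·mx for x ≥ 6: 1.3505, 0.6 → sum = 1.9505
V_6 = 1.9505 / l_6 = 1.9505 / 0.365 = 5.343836… → 5.344

5.344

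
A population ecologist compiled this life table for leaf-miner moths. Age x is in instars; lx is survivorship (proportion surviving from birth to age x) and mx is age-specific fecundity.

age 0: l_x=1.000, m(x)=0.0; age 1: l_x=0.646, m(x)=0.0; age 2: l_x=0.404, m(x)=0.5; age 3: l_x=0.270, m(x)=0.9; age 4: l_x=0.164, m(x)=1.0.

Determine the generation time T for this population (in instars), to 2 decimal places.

2.94

lx·mx: 0, 0, 0.202, 0.243, 0.164 → R0 = 0.609
x·lx·mx: 0, 0, 0.404, 0.729, 0.656 → Σ = 1.789
T = 1.789 / 0.609 = 2.937603… → 2.94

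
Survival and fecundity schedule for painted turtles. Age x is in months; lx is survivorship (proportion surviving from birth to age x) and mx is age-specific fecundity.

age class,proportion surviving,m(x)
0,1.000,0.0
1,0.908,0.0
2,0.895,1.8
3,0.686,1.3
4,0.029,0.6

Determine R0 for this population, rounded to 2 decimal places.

2.52

lx·mx by age: 0, 0, 1.611, 0.8918, 0.0174
R0 = Σ lx·mx = 2.5202 → 2.52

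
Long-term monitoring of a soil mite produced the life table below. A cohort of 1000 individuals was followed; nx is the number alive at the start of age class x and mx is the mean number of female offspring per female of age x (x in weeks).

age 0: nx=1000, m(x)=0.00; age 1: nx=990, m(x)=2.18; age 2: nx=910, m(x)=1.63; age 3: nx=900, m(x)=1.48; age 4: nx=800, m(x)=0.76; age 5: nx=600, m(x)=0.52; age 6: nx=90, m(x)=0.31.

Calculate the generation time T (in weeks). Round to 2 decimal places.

2.24

lx = nx/n0 = nx/1000: 1, 0.99, 0.91, 0.9, 0.8, 0.6, 0.09
lx·mx: 0, 2.1582, 1.4833, 1.332, 0.608, 0.312, 0.0279 → R0 = 5.9214
x·lx·mx: 0, 2.1582, 2.9666, 3.996, 2.432, 1.56, 0.1674 → Σ = 13.2802
T = 13.2802 / 5.9214 = 2.242747… → 2.24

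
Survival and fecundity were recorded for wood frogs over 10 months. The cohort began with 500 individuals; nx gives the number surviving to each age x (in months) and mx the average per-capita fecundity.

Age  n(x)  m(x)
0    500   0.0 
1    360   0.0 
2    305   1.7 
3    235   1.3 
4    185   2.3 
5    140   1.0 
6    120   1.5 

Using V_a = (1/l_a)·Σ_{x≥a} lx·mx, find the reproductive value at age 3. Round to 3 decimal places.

4.472

lx = nx/n0 = nx/500: 1, 0.72, 0.61, 0.47, 0.37, 0.28, 0.24
lx·mx for x ≥ 3: 0.611, 0.851, 0.28, 0.36 → sum = 2.102
V_3 = 2.102 / l_3 = 2.102 / 0.47 = 4.47234… → 4.472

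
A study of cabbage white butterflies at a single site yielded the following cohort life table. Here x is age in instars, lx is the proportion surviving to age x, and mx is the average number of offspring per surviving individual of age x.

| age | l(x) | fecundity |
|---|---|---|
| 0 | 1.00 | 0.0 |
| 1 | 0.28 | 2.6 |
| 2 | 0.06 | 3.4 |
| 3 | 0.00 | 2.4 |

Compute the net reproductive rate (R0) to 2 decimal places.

0.93

lx·mx by age: 0, 0.728, 0.204, 0
R0 = Σ lx·mx = 0.932 → 0.93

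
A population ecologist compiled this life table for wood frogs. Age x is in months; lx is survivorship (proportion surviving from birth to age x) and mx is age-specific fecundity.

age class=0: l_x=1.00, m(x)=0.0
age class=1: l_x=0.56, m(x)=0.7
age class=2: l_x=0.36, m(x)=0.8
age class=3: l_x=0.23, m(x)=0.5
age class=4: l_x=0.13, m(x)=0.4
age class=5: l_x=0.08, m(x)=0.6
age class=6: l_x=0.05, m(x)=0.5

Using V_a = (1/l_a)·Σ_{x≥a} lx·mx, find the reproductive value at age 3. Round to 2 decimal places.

lx·mx for x ≥ 3: 0.115, 0.052, 0.048, 0.025 → sum = 0.24
V_3 = 0.24 / l_3 = 0.24 / 0.23 = 1.043478… → 1.04

1.04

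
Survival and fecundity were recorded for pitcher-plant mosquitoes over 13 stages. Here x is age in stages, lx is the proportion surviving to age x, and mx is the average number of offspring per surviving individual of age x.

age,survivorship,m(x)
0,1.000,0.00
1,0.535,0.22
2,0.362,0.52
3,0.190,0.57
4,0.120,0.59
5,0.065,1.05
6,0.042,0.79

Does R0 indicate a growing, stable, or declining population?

R0 = Σ lx·mx = 0 + 0.1177 + 0.18824 + 0.1083 + 0.0708 + 0.06825 + 0.03318 = 0.58647
R0 < 1, so the population is declining.

declining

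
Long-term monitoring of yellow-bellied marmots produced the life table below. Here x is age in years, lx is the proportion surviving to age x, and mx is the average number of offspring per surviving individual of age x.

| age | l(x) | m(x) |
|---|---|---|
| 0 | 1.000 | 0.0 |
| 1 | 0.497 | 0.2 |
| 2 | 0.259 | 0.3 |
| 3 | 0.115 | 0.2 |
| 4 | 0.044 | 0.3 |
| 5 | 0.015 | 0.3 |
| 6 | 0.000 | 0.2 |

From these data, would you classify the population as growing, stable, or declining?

declining

R0 = Σ lx·mx = 0 + 0.0994 + 0.0777 + 0.023 + 0.0132 + 0.0045 + 0 = 0.2178
R0 < 1, so the population is declining.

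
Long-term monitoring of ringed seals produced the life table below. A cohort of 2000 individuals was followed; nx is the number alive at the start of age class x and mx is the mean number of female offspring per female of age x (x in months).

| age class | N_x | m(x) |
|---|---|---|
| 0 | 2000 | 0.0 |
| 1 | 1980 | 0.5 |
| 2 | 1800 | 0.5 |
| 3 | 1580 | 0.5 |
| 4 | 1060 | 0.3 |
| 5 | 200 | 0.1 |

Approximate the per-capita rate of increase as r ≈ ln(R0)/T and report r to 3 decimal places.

0.190

lx = nx/n0 = nx/2000: 1, 0.99, 0.9, 0.79, 0.53, 0.1
R0 = Σ lx·mx = 0 + 0.495 + 0.45 + 0.395 + 0.159 + 0.01 = 1.509
Σ x·lx·mx = 3.266; T = 3.266/1.509 = 2.16435…
r ≈ ln(R0)/T = ln(1.509)/2.16435… = 0.1901… → 0.190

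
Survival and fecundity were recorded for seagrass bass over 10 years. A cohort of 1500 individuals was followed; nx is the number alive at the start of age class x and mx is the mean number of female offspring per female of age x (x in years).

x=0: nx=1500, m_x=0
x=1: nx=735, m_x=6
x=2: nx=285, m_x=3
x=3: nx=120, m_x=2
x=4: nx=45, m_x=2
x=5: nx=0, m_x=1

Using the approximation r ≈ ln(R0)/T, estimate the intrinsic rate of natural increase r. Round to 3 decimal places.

lx = nx/n0 = nx/1500: 1, 0.49, 0.19, 0.08, 0.03, 0
R0 = Σ lx·mx = 0 + 2.94 + 0.57 + 0.16 + 0.06 + 0 = 3.73
Σ x·lx·mx = 4.8; T = 4.8/3.73 = 1.28686…
r ≈ ln(R0)/T = ln(3.73)/1.28686… = 1.02296… → 1.023

1.023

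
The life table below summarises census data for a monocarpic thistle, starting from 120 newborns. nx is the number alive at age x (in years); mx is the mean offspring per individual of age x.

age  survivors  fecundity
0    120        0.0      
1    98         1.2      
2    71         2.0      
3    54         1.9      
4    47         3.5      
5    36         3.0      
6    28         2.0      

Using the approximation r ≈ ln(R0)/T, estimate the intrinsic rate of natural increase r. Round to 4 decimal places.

0.5389

lx = nx/n0 = nx/120: 1, 0.81667…, 0.59167…, 0.45, 0.39167…, 0.3, 0.23333…
R0 = Σ lx·mx = 0 + 0.98… + 1.18333… + 0.855 + 1.37083… + 0.9 + 0.46667… = 5.755833…
Σ x·lx·mx = 18.695…; T = 18.695…/5.755833… = 3.24801…
r ≈ ln(R0)/T = ln(5.755833…)/3.24801… = 0.538857… → 0.5389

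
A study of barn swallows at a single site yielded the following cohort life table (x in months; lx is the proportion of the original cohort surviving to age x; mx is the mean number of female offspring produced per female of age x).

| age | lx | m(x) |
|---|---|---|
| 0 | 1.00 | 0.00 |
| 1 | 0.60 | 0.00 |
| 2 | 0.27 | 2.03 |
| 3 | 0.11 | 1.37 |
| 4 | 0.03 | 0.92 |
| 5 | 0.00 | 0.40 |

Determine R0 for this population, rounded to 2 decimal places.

lx·mx by age: 0, 0, 0.5481, 0.1507, 0.0276, 0
R0 = Σ lx·mx = 0.7264 → 0.73

0.73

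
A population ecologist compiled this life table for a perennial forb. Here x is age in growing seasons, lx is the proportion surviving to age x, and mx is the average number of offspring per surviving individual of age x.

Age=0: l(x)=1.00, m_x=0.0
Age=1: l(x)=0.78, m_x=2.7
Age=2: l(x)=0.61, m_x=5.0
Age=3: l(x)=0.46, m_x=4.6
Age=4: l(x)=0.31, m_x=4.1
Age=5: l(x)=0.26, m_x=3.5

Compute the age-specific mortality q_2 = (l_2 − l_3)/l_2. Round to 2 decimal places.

0.25

q_2 = (l_2 − l_3) / l_2 = (0.61 − 0.46) / 0.61
     = 0.15 / 0.61 = 0.245902… → 0.25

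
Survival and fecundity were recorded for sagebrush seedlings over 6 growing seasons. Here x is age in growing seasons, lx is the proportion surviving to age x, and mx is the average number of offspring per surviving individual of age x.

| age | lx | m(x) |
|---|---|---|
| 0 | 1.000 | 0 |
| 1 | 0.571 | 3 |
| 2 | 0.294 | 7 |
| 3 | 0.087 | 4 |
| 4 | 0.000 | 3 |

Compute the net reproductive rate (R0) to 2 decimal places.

4.12

lx·mx by age: 0, 1.713, 2.058, 0.348, 0
R0 = Σ lx·mx = 4.119 → 4.12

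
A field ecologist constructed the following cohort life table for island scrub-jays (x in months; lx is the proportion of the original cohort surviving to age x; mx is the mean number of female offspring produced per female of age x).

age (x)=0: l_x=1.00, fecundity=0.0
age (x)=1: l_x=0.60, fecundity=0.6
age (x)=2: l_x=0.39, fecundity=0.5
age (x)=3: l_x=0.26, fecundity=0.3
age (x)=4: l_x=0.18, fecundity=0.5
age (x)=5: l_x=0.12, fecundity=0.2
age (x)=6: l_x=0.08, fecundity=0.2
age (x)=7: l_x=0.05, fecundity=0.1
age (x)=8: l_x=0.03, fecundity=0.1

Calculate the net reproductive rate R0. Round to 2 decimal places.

0.77

lx·mx by age: 0, 0.36, 0.195, 0.078, 0.09, 0.024, 0.016, 0.005, 0.003
R0 = Σ lx·mx = 0.771 → 0.77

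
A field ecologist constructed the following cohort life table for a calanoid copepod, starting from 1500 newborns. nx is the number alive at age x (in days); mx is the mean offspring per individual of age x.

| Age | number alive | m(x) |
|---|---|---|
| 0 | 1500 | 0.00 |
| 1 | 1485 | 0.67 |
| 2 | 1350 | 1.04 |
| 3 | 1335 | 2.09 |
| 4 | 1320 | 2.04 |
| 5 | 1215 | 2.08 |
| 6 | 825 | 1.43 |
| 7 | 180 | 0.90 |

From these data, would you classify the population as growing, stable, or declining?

growing

lx = nx/n0 = nx/1500: 1, 0.99, 0.9, 0.89, 0.88, 0.81, 0.55, 0.12
R0 = Σ lx·mx = 0 + 0.6633 + 0.936 + 1.8601 + 1.7952 + 1.6848 + 0.7865 + 0.108 = 7.8339
R0 > 1, so the population is growing.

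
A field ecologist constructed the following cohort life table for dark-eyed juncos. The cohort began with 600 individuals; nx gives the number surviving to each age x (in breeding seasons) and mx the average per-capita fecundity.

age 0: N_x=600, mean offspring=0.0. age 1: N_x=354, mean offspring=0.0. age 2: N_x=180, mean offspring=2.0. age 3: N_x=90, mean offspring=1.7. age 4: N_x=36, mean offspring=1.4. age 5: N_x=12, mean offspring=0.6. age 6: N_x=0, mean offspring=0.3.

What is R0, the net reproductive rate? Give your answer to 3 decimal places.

lx = nx/n0 = nx/600: 1, 0.59, 0.3, 0.15, 0.06, 0.02, 0
lx·mx by age: 0, 0, 0.6, 0.255, 0.084, 0.012, 0
R0 = Σ lx·mx = 0.951 → 0.951

0.951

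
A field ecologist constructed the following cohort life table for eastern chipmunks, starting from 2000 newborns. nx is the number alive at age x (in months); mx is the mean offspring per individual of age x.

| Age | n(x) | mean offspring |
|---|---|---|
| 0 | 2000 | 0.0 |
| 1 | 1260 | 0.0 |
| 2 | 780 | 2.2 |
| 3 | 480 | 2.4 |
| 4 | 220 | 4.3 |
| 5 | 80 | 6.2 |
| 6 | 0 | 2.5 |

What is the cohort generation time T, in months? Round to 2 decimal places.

3.05

lx = nx/n0 = nx/2000: 1, 0.63, 0.39, 0.24, 0.11, 0.04, 0
lx·mx: 0, 0, 0.858, 0.576, 0.473, 0.248, 0 → R0 = 2.155
x·lx·mx: 0, 0, 1.716, 1.728, 1.892, 1.24, 0 → Σ = 6.576
T = 6.576 / 2.155 = 3.051508… → 3.05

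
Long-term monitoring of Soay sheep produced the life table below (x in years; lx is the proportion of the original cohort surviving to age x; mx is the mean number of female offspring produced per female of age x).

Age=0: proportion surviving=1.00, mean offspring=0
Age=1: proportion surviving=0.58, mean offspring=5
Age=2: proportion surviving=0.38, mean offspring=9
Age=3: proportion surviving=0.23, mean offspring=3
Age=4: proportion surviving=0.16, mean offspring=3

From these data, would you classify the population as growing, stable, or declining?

R0 = Σ lx·mx = 0 + 2.9 + 3.42 + 0.69 + 0.48 = 7.49
R0 > 1, so the population is growing.

growing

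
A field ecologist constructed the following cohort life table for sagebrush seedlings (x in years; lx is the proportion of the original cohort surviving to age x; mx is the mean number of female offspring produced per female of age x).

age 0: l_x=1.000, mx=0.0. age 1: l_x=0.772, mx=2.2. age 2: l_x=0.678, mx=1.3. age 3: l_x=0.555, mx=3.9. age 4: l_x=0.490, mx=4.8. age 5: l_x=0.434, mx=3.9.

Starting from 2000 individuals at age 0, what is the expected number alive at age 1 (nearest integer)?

1544

Expected survivors = N0 · l_1 = 2000 × 0.772 = 1544 → 1544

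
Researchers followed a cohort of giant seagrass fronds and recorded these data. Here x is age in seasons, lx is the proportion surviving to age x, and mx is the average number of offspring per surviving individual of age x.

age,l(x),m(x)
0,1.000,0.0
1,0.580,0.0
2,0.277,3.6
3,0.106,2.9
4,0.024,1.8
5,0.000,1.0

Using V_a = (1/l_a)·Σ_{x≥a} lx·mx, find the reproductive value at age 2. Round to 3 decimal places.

lx·mx for x ≥ 2: 0.9972, 0.3074, 0.0432, 0 → sum = 1.3478
V_2 = 1.3478 / l_2 = 1.3478 / 0.277 = 4.865704… → 4.866

4.866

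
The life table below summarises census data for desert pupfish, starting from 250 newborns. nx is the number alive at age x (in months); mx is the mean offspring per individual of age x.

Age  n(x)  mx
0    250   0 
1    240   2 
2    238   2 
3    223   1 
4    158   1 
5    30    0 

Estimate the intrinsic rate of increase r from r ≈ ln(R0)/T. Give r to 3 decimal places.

lx = nx/n0 = nx/250: 1, 0.96, 0.952, 0.892, 0.632, 0.12
R0 = Σ lx·mx = 0 + 1.92 + 1.904 + 0.892 + 0.632 + 0 = 5.348
Σ x·lx·mx = 10.932; T = 10.932/5.348 = 2.04413…
r ≈ ln(R0)/T = ln(5.348)/2.04413… = 0.82026… → 0.820

0.820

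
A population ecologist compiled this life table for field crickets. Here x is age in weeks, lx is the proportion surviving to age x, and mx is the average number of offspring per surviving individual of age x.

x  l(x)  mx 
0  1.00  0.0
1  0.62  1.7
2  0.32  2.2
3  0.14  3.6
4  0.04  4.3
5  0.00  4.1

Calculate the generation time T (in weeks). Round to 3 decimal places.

1.915

lx·mx: 0, 1.054, 0.704, 0.504, 0.172, 0 → R0 = 2.434
x·lx·mx: 0, 1.054, 1.408, 1.512, 0.688, 0 → Σ = 4.662
T = 4.662 / 2.434 = 1.915366… → 1.915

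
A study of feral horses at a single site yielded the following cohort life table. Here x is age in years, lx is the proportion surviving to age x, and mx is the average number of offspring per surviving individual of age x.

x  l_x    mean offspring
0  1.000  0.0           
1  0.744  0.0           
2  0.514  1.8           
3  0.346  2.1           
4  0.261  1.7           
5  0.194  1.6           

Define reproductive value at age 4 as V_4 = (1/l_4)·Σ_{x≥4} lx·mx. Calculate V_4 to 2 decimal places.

lx·mx for x ≥ 4: 0.4437, 0.3104 → sum = 0.7541
V_4 = 0.7541 / l_4 = 0.7541 / 0.261 = 2.889272… → 2.89

2.89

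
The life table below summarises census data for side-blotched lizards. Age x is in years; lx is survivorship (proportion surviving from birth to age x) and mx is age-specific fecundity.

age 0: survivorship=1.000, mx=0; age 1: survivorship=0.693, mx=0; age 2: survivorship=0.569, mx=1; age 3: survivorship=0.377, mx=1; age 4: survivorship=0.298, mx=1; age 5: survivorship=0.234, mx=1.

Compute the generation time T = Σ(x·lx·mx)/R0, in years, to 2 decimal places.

lx·mx: 0, 0, 0.569, 0.377, 0.298, 0.234 → R0 = 1.478
x·lx·mx: 0, 0, 1.138, 1.131, 1.192, 1.17 → Σ = 4.631
T = 4.631 / 1.478 = 3.133288… → 3.13

3.13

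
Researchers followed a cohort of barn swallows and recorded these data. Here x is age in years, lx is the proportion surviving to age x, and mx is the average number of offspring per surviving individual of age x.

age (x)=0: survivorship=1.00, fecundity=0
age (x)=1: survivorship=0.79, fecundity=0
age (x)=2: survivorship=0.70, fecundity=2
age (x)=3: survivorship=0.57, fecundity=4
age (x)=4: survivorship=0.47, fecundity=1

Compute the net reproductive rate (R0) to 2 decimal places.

4.15

lx·mx by age: 0, 0, 1.4, 2.28, 0.47
R0 = Σ lx·mx = 4.15 → 4.15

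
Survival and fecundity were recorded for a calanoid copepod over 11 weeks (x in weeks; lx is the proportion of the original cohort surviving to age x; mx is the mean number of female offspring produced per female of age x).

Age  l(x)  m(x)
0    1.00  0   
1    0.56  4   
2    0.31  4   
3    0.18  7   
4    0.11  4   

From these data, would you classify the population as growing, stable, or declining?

R0 = Σ lx·mx = 0 + 2.24 + 1.24 + 1.26 + 0.44 = 5.18
R0 > 1, so the population is growing.

growing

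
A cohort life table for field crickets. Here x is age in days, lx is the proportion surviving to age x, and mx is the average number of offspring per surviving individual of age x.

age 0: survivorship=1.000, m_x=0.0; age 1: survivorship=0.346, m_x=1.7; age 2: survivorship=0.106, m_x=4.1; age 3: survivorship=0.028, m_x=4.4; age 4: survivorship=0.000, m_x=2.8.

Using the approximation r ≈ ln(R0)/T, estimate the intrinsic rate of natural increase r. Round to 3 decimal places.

0.085

R0 = Σ lx·mx = 0 + 0.5882 + 0.4346 + 0.1232 + 0 = 1.146
Σ x·lx·mx = 1.827; T = 1.827/1.146 = 1.59424…
r ≈ ln(R0)/T = ln(1.146)/1.59424… = 0.08548… → 0.085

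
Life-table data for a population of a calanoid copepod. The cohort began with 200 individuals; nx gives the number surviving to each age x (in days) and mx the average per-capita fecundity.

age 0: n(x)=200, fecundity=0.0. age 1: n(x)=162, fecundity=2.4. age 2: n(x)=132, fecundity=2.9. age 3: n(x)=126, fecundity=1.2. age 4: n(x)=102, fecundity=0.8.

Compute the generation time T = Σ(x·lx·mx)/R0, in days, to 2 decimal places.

lx = nx/n0 = nx/200: 1, 0.81, 0.66, 0.63, 0.51
lx·mx: 0, 1.944, 1.914, 0.756, 0.408 → R0 = 5.022
x·lx·mx: 0, 1.944, 3.828, 2.268, 1.632 → Σ = 9.672
T = 9.672 / 5.022 = 1.925926… → 1.93

1.93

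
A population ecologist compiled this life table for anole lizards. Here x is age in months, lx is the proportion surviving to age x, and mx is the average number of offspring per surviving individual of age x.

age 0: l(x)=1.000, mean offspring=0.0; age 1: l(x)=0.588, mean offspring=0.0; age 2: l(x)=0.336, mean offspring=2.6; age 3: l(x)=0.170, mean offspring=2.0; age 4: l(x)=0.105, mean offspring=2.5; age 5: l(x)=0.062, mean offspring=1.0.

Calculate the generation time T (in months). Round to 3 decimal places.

2.683

lx·mx: 0, 0, 0.8736, 0.34, 0.2625, 0.062 → R0 = 1.5381
x·lx·mx: 0, 0, 1.7472, 1.02, 1.05, 0.31 → Σ = 4.1272
T = 4.1272 / 1.5381 = 2.683311… → 2.683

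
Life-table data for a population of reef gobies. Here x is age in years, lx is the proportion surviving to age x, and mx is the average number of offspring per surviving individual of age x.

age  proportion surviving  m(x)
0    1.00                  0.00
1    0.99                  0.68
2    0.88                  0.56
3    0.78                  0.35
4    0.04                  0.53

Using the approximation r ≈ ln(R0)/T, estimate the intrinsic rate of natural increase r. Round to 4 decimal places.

R0 = Σ lx·mx = 0 + 0.6732 + 0.4928 + 0.273 + 0.0212 = 1.4602
Σ x·lx·mx = 2.5626; T = 2.5626/1.4602 = 1.75497…
r ≈ ln(R0)/T = ln(1.4602)/1.75497… = 0.215716… → 0.2157

0.2157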